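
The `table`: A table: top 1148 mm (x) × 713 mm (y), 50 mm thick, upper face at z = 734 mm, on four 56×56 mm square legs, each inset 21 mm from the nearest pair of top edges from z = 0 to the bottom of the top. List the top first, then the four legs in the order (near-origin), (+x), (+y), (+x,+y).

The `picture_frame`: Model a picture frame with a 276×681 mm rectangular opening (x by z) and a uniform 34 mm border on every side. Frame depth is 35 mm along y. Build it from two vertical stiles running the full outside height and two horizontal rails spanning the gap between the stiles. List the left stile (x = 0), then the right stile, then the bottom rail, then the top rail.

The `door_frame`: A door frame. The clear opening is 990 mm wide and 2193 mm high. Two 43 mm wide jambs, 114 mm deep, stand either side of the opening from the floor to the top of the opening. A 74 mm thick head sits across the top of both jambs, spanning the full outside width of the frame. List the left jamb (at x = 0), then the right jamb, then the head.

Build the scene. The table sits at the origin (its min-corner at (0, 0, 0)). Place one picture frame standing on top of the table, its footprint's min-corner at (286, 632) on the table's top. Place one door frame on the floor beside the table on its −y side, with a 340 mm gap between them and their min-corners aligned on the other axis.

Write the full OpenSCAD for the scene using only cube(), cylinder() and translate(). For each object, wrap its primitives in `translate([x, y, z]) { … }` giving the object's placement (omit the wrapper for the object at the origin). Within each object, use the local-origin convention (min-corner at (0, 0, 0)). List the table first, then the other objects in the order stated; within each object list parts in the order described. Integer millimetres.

translate([0, 0, 684]) cube([1148, 713, 50]);
translate([21, 21, 0]) cube([56, 56, 684]);
translate([1071, 21, 0]) cube([56, 56, 684]);
translate([21, 636, 0]) cube([56, 56, 684]);
translate([1071, 636, 0]) cube([56, 56, 684]);
translate([286, 632, 734]) {
  cube([34, 35, 749]);
  translate([310, 0, 0]) cube([34, 35, 749]);
  translate([34, 0, 0]) cube([276, 35, 34]);
  translate([34, 0, 715]) cube([276, 35, 34]);
}
translate([0, -454, 0]) {
  cube([43, 114, 2193]);
  translate([1033, 0, 0]) cube([43, 114, 2193]);
  translate([0, 0, 2193]) cube([1076, 114, 74]);
}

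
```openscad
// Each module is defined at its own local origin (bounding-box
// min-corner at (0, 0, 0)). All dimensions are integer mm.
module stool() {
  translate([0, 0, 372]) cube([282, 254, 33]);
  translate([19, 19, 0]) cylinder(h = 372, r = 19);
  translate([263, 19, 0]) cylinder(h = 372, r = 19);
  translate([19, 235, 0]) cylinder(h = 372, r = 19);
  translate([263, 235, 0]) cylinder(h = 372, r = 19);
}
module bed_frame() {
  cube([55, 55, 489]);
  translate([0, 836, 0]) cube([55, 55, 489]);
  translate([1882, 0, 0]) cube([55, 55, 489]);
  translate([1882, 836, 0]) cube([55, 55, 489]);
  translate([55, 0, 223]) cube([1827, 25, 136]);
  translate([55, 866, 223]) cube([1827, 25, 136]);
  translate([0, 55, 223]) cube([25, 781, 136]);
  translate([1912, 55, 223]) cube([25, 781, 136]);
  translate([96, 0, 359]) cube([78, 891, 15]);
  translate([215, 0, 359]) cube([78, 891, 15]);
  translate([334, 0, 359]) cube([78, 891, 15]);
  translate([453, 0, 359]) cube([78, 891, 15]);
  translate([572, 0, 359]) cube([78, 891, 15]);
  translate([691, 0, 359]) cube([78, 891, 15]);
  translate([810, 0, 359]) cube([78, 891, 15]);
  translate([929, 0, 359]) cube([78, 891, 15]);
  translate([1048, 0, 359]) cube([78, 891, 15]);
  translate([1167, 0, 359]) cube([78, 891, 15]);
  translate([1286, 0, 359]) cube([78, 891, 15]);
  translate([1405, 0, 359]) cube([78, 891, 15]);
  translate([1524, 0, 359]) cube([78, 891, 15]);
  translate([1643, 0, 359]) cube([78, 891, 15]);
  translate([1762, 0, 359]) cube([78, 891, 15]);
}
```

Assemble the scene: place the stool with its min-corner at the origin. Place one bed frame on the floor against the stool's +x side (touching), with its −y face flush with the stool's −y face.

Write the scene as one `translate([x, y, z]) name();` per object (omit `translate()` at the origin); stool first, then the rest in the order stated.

stool();
translate([282, 0, 0]) bed_frame();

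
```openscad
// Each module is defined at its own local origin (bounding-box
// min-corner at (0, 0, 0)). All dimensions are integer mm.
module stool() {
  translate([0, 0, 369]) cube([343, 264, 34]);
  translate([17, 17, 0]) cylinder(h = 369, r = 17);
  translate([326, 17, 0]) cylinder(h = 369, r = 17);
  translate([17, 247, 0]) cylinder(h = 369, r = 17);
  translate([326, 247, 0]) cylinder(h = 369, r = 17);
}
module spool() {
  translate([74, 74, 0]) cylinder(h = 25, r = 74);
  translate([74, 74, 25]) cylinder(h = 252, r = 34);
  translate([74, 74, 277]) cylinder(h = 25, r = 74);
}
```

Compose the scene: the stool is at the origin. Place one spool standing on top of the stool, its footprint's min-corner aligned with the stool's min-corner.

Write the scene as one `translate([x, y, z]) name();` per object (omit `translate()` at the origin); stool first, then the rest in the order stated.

stool();
translate([0, 0, 403]) spool();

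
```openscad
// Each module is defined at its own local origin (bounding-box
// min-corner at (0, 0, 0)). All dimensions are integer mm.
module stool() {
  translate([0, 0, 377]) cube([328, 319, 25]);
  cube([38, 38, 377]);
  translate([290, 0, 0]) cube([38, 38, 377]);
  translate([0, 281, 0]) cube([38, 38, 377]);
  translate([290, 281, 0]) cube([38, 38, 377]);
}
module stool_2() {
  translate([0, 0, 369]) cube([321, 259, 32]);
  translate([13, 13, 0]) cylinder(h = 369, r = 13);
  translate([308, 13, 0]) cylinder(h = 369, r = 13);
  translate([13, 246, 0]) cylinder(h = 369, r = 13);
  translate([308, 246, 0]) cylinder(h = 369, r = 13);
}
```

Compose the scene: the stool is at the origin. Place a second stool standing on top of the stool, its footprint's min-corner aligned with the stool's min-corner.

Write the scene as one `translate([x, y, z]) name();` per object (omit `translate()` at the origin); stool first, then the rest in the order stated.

stool();
translate([0, 0, 402]) stool_2();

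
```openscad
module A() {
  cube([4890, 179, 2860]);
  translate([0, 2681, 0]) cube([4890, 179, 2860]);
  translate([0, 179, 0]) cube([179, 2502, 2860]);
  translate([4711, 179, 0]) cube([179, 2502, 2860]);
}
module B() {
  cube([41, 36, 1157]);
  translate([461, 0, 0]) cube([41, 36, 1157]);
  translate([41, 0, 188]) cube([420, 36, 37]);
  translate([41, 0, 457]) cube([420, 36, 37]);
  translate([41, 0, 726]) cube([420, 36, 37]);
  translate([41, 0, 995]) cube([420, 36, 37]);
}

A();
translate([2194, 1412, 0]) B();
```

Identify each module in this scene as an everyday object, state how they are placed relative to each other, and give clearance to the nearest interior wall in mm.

Clearances: x = 2015, y = 1233; minimum 1233 mm.

A is a house frame. B is a ladder. The ladder sits inside the house frame, centred. The clearance to the nearest interior wall is 1233 mm.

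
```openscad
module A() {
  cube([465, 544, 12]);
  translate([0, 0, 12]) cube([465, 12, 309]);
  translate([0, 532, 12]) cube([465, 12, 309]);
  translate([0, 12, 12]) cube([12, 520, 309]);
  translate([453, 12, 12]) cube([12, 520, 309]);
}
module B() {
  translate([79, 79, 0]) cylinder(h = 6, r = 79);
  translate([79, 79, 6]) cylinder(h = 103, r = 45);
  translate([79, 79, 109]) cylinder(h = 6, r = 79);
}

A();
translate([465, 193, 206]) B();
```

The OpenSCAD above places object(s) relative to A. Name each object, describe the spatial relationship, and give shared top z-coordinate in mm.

Both tops at z = 321 mm.

A is an open box. B is a spool. The spool is beside the open box with their tops flush at z = 321. The shared top z-coordinate is 321 mm.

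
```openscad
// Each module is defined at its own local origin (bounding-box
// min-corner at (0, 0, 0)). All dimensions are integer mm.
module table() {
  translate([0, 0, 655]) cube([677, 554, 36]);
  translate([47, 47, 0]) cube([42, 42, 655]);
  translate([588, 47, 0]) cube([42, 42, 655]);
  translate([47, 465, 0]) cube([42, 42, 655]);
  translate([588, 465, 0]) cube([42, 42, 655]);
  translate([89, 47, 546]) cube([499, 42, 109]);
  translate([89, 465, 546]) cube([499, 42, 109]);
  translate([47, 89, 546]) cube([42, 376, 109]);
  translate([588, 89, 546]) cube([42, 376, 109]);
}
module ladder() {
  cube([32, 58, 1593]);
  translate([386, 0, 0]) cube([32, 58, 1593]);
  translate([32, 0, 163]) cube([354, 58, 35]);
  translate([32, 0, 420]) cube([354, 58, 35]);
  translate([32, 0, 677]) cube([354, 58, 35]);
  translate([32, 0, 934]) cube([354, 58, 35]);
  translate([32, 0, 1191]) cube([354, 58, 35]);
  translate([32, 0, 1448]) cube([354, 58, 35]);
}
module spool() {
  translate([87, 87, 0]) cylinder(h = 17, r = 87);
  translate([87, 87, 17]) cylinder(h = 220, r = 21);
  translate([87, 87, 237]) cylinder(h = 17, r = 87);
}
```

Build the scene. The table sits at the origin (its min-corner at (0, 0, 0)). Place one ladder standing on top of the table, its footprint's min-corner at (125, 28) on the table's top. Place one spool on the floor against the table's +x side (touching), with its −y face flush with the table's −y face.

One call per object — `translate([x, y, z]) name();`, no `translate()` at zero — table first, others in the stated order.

table();
translate([125, 28, 691]) ladder();
translate([677, 0, 0]) spool();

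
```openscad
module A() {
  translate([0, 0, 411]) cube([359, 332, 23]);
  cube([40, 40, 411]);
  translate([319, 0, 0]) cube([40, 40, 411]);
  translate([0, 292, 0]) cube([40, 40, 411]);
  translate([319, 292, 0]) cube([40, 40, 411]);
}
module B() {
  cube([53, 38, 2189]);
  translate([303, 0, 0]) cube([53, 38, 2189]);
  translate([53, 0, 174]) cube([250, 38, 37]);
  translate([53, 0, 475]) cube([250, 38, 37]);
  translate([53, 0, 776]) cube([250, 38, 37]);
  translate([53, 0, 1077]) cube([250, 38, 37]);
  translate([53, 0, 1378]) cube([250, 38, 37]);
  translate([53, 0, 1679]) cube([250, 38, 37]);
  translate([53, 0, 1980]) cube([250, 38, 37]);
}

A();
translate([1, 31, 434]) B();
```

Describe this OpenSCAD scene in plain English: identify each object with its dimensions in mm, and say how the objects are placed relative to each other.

A is a four-legged stool. The seat is 359×332 mm, 23 mm thick, top at z = 434 mm. It stands on four square legs, each 40×40 mm in cross-section, from z = 0 to the seat underside, each flush with a corner of the seat.

B is a wooden ladder with two side rails of 53×38 mm section and 2189 mm height, set 356 mm apart overall. Between them run 7 rectangular rungs (38 mm deep, 37 mm thick), front faces flush with the rails' −y face. The bottom of the first rung is 174 mm above the floor and each subsequent rung is 301 mm higher than the one below.

The ladder is on top of the stool.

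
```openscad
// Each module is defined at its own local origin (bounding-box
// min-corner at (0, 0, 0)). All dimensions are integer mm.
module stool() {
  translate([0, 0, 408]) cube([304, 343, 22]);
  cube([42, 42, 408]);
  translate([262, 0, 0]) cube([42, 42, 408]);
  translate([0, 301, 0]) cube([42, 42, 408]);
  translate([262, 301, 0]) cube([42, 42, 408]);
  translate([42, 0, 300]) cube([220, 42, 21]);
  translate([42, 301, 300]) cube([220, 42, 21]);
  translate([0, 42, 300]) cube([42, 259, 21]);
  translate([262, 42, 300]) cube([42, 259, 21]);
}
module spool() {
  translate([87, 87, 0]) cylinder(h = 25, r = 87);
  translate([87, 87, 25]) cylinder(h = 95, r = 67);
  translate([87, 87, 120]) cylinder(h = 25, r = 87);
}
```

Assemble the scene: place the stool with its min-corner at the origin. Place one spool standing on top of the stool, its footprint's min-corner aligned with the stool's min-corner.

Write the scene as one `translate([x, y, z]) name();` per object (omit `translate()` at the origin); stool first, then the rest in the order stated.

stool();
translate([0, 0, 430]) spool();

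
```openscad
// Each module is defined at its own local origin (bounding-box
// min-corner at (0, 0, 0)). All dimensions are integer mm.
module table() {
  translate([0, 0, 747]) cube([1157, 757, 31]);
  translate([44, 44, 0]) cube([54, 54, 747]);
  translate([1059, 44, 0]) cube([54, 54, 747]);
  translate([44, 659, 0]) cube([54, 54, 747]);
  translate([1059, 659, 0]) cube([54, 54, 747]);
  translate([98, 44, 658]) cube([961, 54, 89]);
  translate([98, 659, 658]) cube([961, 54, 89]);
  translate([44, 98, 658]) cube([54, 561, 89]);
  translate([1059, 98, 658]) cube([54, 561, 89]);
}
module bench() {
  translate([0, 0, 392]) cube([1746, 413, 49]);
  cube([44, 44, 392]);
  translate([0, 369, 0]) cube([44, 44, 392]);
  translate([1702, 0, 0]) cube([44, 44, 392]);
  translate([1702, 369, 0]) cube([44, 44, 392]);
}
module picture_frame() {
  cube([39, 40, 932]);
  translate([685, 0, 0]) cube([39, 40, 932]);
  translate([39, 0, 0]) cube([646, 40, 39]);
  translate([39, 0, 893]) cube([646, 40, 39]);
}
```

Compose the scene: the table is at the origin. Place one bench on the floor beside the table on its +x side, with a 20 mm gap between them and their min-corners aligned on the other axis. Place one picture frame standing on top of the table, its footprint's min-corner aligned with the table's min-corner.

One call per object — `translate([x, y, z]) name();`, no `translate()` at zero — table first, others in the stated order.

table();
translate([1177, 0, 0]) bench();
translate([0, 0, 778]) picture_frame();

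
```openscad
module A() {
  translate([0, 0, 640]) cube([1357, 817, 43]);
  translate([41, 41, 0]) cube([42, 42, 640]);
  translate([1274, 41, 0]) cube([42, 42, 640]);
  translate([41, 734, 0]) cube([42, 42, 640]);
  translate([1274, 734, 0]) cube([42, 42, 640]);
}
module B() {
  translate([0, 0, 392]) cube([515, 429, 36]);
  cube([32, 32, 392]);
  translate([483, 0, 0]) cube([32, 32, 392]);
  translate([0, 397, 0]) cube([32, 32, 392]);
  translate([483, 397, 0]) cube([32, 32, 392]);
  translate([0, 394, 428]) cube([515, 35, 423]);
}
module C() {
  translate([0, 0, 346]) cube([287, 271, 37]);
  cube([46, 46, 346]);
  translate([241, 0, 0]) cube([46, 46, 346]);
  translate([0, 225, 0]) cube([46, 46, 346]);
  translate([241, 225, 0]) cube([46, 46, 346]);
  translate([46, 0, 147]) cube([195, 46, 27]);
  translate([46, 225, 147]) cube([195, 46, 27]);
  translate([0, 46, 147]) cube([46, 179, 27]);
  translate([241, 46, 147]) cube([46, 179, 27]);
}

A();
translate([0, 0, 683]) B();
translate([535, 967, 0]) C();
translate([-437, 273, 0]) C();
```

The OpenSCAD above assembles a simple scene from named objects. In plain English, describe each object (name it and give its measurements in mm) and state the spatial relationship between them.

A is a rectangular dining table. The top is 1357×817×43 mm with its upper surface at z = 683 mm. It stands on four 42×42 mm square legs, each inset 41 mm from the nearest pair of top edges, running from the floor to the underside of the top.

B is a chair. The seat is a 515×429×36 mm slab with its top at z = 428 mm, on four 32×32 mm corner legs (flush with the seat edges, standing on z = 0). A flat backrest 35 mm thick, 423 mm tall, spans the full seat width and rises from the seat top along its +y edge, rear face flush with the rear of the seat.

C is a four-legged stool. The seat is 287×271 mm, 37 mm thick, top at z = 383 mm. It stands on four square legs, each 46×46 mm in cross-section, from z = 0 to the seat underside, each flush with a corner of the seat. Four stretchers, 46 mm wide and 27 mm tall, connect adjacent legs with their undersides at z = 147 mm, each running between the inner faces of the legs it joins and aligned with the legs' outer faces on the other axis.

The chair is on top of the table. Two stools sit around the table at the +y, −x sides.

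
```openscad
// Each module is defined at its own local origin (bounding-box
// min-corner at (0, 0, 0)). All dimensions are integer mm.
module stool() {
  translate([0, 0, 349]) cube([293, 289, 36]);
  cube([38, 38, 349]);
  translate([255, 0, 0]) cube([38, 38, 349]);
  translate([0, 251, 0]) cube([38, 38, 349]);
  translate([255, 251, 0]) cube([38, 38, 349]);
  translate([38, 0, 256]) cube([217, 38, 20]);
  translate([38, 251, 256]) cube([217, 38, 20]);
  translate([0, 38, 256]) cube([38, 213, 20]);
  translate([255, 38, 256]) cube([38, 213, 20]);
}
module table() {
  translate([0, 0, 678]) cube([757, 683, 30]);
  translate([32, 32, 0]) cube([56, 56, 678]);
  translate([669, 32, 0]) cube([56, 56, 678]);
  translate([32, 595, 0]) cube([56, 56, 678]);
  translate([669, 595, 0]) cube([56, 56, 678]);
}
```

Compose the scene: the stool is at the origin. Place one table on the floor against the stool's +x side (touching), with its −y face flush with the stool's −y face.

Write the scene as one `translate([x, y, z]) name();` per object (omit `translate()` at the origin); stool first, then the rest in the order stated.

stool();
translate([293, 0, 0]) table();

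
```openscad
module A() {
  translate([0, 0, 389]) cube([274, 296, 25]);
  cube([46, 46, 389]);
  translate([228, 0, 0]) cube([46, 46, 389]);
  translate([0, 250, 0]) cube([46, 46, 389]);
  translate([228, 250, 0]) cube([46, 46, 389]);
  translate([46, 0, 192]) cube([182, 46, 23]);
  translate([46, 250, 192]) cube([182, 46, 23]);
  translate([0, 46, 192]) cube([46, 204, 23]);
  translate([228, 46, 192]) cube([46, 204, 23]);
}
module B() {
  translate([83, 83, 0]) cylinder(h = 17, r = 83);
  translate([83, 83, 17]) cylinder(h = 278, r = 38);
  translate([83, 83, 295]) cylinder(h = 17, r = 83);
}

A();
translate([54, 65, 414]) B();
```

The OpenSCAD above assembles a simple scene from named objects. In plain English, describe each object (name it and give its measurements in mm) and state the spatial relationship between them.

A is a four-legged stool. The seat is 274×296 mm, 25 mm thick, top at z = 414 mm. It stands on four square legs, each 46×46 mm in cross-section, from z = 0 to the seat underside, each flush with a corner of the seat. Four stretchers, 46 mm wide and 23 mm tall, connect adjacent legs with their undersides at z = 192 mm, each running between the inner faces of the legs it joins and aligned with the legs' outer faces on the other axis.

B is a spool: two coaxial disc flanges of radius 83 mm and thickness 17 mm, joined by a core cylinder of radius 38 mm and height 278 mm. The lower flange rests on z = 0 and the three cylinders share a vertical axis.

The spool is on top of the stool, centred.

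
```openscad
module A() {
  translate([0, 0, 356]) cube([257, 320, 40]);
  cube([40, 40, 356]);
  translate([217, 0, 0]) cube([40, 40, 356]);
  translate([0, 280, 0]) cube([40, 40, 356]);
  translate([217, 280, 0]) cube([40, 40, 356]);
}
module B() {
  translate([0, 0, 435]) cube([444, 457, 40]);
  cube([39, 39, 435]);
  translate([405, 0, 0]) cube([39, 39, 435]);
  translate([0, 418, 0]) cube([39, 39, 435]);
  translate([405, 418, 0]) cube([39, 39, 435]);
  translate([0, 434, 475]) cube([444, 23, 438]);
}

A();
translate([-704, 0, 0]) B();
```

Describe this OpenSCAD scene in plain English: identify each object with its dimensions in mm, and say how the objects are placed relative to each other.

A is a four-legged stool. The seat is 257×320 mm, 40 mm thick, top at z = 396 mm. It stands on four square legs, each 40×40 mm in cross-section, from z = 0 to the seat underside, each flush with a corner of the seat.

B is a chair: 444×457 mm seat, 40 mm thick, top at z = 475 mm, on four 39 mm square corner legs flush with the seat edges. A 23 mm thick backrest slab spans the full seat width, extending 438 mm above the seat top, its back face flush with the seat's +y edge.

The chair is on the floor beside the stool on its −x side.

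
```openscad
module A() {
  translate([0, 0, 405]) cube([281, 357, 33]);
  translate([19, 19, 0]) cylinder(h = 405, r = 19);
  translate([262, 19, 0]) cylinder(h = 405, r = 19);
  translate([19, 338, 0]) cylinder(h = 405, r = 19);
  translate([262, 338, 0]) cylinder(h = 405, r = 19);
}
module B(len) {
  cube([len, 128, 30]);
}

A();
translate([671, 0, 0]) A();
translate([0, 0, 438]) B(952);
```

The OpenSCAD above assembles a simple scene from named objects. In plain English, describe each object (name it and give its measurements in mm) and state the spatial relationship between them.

A is a four-legged stool. The seat is 281×357 mm, 33 mm thick, top at z = 438 mm. It stands on four round legs, each 38 mm in diameter, from z = 0 to the seat underside, each leg's axis is inset half a diameter from the nearest pair of seat edges (so the leg's bounding box is flush with the corner).

B is a rectangular beam 952 mm long (x), 128 mm deep (y), 30 mm thick (z).

The beam spans the tops of two stools placed 390 mm apart, resting at z = 438 mm.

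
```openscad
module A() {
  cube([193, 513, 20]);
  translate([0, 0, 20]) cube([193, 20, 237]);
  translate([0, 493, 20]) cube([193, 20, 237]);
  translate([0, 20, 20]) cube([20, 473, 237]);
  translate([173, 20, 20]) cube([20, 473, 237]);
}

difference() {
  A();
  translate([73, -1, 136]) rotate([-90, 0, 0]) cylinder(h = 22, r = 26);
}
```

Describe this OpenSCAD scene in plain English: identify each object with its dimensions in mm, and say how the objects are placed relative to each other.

A is an open storage box with external size 193×513×257 mm and wall thickness 20 mm (the base is also 20 mm thick). The base covers the whole footprint; the four walls stand on the base, with the y-facing walls full-width and the x-facing walls fitting between their inner faces.

The open box has a circular hole of radius 26 mm through its front wall, centred at (x = 73, z = 136).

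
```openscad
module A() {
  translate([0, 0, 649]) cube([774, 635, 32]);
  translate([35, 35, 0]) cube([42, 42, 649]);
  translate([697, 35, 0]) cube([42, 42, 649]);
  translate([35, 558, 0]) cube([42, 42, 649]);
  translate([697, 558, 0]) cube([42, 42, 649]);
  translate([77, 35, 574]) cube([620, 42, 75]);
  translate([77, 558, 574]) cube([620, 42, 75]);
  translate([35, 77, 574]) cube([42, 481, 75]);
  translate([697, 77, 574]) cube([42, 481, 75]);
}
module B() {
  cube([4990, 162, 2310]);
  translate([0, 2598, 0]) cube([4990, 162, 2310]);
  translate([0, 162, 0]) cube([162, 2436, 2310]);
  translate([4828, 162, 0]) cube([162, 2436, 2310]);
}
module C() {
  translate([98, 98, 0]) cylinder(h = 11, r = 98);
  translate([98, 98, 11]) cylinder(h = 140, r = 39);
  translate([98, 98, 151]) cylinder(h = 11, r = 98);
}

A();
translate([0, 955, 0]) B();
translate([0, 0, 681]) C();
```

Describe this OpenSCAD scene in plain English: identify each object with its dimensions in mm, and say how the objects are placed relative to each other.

A is a rectangular dining table. The top is 774×635×32 mm with its upper surface at z = 681 mm. It stands on four 42×42 mm square legs, each inset 35 mm from the nearest pair of top edges, running from the floor to the underside of the top. Four apron rails, 42 mm thick and 75 mm tall, run between adjacent legs with their top edges flush with the underside of the top and their outer faces flush with the legs' outer faces.

B is the wall frame of a small rectangular building: four walls, each 2310 mm tall and 162 mm thick, enclosing a footprint 4990 mm (x) by 2760 mm (y) outside-to-outside, with no floor or roof. The front and back walls (the −y and +y sides) span the full width; the two side walls fit between them.

C is a spool: two coaxial disc flanges of radius 98 mm and thickness 11 mm, joined by a core cylinder of radius 39 mm and height 140 mm. The lower flange rests on z = 0 and the three cylinders share a vertical axis.

The house frame is on the floor beside the table on its +y side. The spool is on top of the table.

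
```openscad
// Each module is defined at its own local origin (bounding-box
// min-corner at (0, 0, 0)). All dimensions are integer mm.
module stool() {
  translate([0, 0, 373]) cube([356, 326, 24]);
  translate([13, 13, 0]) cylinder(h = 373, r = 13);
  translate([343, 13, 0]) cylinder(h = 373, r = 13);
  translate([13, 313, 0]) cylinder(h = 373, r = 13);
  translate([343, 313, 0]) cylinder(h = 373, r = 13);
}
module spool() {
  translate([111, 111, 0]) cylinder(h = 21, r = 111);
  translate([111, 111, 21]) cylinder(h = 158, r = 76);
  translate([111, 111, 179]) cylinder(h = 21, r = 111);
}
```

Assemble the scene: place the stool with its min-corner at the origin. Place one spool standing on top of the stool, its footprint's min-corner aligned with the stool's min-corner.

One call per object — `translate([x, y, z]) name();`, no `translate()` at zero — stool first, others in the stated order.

stool();
translate([0, 0, 397]) spool();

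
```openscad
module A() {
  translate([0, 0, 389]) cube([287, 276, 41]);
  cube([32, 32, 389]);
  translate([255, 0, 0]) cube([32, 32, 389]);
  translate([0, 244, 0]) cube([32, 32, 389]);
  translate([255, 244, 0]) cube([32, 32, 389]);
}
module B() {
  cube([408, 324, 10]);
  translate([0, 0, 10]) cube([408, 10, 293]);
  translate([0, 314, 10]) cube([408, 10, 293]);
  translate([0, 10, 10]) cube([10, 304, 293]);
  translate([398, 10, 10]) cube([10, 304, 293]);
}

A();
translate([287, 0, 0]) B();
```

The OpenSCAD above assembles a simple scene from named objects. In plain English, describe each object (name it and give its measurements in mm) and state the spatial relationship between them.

A is a four-legged stool. The seat is 287×276 mm, 41 mm thick, top at z = 430 mm. It stands on four square legs, each 32×32 mm in cross-section, from z = 0 to the seat underside, each flush with a corner of the seat.

B is an open storage box with external size 408×324×303 mm and wall thickness 10 mm (the base is also 10 mm thick). The base covers the whole footprint; the four walls stand on the base, with the y-facing walls full-width and the x-facing walls fitting between their inner faces.

The open box is against the stool's +x side, with their −y faces flush.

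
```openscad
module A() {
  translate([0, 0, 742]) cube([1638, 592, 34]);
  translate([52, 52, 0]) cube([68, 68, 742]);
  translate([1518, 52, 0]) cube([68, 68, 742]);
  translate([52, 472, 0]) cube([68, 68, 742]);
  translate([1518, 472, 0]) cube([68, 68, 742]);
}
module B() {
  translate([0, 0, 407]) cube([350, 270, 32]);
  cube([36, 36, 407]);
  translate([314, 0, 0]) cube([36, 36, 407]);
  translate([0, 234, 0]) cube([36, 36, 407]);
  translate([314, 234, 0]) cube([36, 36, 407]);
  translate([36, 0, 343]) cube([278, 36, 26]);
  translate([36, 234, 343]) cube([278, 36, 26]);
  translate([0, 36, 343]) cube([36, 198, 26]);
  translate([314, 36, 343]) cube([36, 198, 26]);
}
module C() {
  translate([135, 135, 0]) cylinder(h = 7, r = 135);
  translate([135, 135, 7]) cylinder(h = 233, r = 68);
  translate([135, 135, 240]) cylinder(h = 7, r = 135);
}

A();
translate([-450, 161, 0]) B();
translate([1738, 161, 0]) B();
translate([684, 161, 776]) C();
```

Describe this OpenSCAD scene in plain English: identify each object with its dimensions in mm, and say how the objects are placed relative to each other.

A is a rectangular dining table. The top is 1638×592×34 mm with its upper surface at z = 776 mm. It stands on four 68×68 mm square legs, each inset 52 mm from the nearest pair of top edges, running from the floor to the underside of the top.

B is a four-legged stool. The seat is a 350×270×32 mm slab whose top surface is at z = 439 mm; four square legs, each 36×36 mm in cross-section, run from the floor (z = 0) to the underside of the seat, each flush with a corner of the seat. Four stretchers, 36 mm wide and 26 mm tall, connect adjacent legs with their undersides at z = 343 mm, each running between the inner faces of the legs it joins and aligned with the legs' outer faces on the other axis.

C is a spool: two coaxial disc flanges of radius 135 mm and thickness 7 mm, joined by a core cylinder of radius 68 mm and height 233 mm. The lower flange rests on z = 0 and the three cylinders share a vertical axis.

Two stools sit around the table at the −x, +x sides. The spool is on top of the table, centred.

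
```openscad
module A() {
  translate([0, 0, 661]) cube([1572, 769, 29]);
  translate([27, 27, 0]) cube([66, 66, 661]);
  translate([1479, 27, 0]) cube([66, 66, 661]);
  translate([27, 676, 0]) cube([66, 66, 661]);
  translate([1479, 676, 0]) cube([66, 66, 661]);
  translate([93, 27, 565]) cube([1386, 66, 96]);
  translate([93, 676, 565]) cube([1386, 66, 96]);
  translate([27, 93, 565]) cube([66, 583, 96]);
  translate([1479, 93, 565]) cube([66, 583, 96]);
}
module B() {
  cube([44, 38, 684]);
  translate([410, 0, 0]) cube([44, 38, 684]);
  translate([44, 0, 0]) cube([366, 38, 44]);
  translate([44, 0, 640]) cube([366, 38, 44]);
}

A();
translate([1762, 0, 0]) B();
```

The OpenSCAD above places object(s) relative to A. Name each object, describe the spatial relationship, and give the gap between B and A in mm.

A is a table. B is a picture frame. The picture frame is on the floor beside the table on its +x side. The gap between the picture frame and the table is 190 mm.

The picture frame's nearest face is 190 mm from the table's +x face.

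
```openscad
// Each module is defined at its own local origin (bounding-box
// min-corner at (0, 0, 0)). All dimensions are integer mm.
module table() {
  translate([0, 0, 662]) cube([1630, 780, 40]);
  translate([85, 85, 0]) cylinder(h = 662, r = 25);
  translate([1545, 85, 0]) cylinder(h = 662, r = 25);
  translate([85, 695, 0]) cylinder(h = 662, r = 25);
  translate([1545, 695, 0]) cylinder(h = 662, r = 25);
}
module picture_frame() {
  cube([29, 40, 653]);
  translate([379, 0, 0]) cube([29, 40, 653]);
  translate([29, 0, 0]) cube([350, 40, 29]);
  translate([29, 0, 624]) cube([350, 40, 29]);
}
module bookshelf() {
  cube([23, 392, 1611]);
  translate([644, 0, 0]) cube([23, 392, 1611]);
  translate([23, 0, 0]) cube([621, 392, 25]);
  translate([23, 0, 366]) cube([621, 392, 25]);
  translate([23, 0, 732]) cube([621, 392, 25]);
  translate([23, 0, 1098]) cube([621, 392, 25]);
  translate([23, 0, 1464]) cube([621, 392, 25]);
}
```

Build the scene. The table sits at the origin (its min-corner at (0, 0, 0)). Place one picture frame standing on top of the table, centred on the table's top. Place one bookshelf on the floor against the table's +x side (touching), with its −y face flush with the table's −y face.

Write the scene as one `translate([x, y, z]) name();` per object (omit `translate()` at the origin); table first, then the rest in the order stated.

table();
translate([611, 370, 702]) picture_frame();
translate([1630, 0, 0]) bookshelf();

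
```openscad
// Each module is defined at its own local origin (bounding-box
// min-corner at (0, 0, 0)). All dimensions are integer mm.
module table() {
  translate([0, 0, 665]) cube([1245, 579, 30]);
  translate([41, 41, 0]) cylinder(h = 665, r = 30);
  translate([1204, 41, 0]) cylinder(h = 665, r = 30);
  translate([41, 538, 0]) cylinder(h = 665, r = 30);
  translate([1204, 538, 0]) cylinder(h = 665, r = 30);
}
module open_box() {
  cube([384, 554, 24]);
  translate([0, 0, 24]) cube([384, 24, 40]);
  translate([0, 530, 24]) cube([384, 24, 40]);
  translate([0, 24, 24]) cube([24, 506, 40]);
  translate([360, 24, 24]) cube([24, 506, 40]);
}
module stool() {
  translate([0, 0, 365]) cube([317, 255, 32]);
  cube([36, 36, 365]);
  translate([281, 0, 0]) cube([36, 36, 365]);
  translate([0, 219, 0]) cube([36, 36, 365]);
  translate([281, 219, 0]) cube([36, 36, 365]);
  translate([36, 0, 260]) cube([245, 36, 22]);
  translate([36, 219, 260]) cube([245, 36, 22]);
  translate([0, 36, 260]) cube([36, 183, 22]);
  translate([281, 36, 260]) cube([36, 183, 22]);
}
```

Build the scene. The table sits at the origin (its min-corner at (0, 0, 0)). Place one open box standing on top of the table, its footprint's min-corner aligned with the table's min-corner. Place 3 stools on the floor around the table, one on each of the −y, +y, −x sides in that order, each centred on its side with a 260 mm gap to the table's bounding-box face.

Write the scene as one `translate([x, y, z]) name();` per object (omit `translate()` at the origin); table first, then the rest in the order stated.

table();
translate([0, 0, 695]) open_box();
translate([464, -515, 0]) stool();
translate([464, 839, 0]) stool();
translate([-577, 162, 0]) stool();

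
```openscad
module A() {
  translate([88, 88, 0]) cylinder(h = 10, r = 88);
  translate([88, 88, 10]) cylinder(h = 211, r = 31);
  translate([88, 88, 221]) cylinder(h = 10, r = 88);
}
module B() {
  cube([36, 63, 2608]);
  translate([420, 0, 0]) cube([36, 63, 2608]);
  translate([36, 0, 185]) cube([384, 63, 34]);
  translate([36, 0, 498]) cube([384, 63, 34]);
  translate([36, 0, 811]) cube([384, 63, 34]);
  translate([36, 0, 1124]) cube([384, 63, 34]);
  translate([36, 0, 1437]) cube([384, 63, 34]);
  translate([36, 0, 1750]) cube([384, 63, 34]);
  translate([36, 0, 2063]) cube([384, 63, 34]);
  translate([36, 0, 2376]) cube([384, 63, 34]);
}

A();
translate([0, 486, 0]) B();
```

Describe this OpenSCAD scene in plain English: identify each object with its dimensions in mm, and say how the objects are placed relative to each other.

A is a spool: two coaxial disc flanges of radius 88 mm and thickness 10 mm, joined by a core cylinder of radius 31 mm and height 211 mm. The lower flange rests on z = 0 and the three cylinders share a vertical axis.

B is a straight ladder. Two 36×63 mm vertical rails, 2608 mm tall, stand 456 mm apart (outside-to-outside) with their front faces coplanar on the −y side. 8 rungs, each 63 mm deep and 34 mm tall, span between the inner faces of the rails, front faces flush with the rails. The lowest rung's underside is at z = 185 mm and rungs are spaced 313 mm apart (underside to underside).

The ladder is on the floor beside the spool on its +y side.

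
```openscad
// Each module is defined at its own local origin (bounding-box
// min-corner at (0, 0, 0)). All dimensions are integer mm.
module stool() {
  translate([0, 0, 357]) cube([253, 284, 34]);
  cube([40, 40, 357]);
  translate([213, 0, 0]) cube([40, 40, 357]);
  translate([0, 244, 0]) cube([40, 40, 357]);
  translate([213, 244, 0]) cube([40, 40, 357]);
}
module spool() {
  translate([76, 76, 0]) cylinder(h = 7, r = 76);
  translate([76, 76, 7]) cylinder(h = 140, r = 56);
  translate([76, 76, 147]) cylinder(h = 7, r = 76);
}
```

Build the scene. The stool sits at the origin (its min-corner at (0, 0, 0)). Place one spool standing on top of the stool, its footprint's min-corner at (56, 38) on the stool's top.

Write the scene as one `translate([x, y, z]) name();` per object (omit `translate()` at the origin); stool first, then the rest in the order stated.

stool();
translate([56, 38, 391]) spool();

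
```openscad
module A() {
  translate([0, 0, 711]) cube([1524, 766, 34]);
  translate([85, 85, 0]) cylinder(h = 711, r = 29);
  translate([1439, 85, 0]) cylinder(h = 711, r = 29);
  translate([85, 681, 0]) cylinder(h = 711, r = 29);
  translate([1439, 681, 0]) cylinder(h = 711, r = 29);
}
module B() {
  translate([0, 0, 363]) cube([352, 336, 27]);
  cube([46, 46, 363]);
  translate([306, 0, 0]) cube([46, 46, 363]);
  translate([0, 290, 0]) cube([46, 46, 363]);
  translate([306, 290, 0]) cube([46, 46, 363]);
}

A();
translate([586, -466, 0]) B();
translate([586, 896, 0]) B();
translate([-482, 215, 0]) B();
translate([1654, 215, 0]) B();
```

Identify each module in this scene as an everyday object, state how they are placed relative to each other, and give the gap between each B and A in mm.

Each stool's nearest face is 130 mm from the table's bounding box.

A is a table. B is a stool. Four stools sit around the table at the −y, +y, −x, +x sides. The gap between each stool and the table is 130 mm.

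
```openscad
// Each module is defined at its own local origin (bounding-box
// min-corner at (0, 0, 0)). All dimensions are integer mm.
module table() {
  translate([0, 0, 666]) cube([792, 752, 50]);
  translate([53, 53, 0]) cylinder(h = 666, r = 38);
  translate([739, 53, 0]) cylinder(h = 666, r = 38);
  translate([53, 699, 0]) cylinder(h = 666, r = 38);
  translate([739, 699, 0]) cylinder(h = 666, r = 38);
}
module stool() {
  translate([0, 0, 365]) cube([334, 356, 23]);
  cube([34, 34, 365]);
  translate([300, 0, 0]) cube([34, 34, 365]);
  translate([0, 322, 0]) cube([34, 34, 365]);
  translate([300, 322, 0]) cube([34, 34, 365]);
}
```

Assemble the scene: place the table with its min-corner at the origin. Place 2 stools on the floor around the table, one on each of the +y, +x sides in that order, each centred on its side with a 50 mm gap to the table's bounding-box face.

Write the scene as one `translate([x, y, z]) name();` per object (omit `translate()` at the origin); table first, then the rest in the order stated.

table();
translate([229, 802, 0]) stool();
translate([842, 198, 0]) stool();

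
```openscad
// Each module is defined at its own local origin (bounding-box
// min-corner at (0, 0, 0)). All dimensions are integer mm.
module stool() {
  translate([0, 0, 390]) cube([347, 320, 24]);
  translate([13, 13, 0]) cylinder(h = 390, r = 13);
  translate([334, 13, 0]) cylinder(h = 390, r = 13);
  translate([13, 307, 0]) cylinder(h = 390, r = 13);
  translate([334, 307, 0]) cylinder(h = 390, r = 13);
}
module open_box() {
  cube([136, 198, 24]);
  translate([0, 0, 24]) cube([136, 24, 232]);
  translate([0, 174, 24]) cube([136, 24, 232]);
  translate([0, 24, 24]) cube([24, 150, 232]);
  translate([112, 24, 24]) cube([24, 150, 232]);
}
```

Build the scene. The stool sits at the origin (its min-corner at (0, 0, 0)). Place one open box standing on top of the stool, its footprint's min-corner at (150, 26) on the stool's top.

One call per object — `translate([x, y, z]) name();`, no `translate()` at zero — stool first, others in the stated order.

stool();
translate([150, 26, 414]) open_box();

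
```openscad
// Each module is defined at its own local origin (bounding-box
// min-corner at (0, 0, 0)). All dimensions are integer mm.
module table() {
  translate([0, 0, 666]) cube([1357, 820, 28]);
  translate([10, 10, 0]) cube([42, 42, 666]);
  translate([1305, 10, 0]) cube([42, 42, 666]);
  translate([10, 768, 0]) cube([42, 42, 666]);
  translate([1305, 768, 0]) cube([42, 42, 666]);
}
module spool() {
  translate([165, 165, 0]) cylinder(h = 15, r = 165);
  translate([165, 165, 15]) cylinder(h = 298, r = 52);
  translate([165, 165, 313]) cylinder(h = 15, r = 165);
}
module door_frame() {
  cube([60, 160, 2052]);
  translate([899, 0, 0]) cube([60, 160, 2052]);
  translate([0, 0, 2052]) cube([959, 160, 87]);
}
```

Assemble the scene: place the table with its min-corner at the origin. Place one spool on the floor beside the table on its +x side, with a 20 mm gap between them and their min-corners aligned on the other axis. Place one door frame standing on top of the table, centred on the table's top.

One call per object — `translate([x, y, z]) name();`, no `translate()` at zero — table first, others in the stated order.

table();
translate([1377, 0, 0]) spool();
translate([199, 330, 694]) door_frame();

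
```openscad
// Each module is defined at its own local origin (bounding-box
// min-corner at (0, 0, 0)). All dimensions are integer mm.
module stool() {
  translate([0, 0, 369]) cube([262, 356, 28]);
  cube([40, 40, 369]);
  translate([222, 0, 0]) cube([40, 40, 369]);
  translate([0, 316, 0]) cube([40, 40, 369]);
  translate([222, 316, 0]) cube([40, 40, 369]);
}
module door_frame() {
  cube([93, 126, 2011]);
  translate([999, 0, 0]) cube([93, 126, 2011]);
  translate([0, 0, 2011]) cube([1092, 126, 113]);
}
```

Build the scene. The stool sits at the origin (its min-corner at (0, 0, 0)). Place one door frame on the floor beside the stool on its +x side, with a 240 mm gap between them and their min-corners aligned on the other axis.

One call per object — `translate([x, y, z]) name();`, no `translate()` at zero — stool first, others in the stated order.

stool();
translate([502, 0, 0]) door_frame();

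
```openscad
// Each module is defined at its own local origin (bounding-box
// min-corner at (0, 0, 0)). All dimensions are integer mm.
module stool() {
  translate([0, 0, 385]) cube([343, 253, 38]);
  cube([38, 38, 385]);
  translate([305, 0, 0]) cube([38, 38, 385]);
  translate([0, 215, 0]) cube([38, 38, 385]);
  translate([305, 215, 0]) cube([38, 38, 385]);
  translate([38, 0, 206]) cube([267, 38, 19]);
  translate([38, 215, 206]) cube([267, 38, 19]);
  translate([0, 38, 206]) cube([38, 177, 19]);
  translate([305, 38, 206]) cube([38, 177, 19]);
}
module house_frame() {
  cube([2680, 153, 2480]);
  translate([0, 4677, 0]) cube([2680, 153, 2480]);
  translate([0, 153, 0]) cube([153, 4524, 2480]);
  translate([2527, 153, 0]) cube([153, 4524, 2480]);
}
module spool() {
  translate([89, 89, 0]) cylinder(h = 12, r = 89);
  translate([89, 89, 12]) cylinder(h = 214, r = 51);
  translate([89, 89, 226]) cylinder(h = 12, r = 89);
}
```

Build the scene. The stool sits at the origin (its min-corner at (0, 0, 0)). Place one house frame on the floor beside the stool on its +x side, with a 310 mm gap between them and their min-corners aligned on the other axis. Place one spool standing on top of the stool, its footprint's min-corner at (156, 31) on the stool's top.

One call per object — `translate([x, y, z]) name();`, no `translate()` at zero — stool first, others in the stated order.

stool();
translate([653, 0, 0]) house_frame();
translate([156, 31, 423]) spool();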